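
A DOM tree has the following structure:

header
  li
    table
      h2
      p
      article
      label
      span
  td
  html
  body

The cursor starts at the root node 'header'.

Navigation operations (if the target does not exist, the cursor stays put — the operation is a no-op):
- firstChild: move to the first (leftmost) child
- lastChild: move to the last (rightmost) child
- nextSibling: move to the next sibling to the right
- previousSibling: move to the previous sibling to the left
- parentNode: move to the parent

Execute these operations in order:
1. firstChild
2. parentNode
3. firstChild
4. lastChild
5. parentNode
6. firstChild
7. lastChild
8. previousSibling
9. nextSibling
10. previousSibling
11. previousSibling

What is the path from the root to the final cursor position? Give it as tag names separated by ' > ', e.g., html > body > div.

After 1 (firstChild): li
After 2 (parentNode): header
After 3 (firstChild): li
After 4 (lastChild): table
After 5 (parentNode): li
After 6 (firstChild): table
After 7 (lastChild): span
After 8 (previousSibling): label
After 9 (nextSibling): span
After 10 (previousSibling): label
After 11 (previousSibling): article

Answer: header > li > table > article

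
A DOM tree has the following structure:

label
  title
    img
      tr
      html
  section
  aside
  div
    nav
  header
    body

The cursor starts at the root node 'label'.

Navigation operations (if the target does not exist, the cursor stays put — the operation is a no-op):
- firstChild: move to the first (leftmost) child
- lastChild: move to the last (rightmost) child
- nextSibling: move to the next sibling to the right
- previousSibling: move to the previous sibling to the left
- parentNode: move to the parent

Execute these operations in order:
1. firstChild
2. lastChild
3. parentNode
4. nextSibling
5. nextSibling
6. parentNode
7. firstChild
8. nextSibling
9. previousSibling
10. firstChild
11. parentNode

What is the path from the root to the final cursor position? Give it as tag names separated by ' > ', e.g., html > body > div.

After 1 (firstChild): title
After 2 (lastChild): img
After 3 (parentNode): title
After 4 (nextSibling): section
After 5 (nextSibling): aside
After 6 (parentNode): label
After 7 (firstChild): title
After 8 (nextSibling): section
After 9 (previousSibling): title
After 10 (firstChild): img
After 11 (parentNode): title

Answer: label > title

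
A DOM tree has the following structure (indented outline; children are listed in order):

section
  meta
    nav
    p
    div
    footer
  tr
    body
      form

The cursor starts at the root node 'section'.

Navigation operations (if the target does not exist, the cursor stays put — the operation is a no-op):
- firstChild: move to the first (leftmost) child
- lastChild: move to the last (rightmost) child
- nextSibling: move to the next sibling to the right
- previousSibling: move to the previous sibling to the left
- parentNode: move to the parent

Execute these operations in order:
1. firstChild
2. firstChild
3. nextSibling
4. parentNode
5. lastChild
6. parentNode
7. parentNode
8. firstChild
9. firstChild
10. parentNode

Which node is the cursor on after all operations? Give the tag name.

After 1 (firstChild): meta
After 2 (firstChild): nav
After 3 (nextSibling): p
After 4 (parentNode): meta
After 5 (lastChild): footer
After 6 (parentNode): meta
After 7 (parentNode): section
After 8 (firstChild): meta
After 9 (firstChild): nav
After 10 (parentNode): meta

Answer: meta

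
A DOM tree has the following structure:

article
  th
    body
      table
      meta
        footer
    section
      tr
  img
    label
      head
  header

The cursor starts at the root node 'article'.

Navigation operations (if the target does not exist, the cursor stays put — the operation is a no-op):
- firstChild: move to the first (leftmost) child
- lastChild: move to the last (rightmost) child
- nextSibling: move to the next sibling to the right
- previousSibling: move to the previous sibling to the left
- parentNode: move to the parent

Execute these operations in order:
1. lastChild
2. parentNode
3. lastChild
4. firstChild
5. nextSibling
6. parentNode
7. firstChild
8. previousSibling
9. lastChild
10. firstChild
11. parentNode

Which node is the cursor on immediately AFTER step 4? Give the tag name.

Answer: header

Derivation:
After 1 (lastChild): header
After 2 (parentNode): article
After 3 (lastChild): header
After 4 (firstChild): header (no-op, stayed)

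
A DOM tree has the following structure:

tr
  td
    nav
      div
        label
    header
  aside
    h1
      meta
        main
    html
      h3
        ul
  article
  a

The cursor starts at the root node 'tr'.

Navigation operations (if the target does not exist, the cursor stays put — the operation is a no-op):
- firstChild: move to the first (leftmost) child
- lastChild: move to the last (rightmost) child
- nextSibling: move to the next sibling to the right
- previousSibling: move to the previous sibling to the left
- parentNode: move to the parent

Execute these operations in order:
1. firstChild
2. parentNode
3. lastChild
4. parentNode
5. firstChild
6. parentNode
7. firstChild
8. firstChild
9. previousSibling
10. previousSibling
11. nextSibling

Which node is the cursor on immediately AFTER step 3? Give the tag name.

After 1 (firstChild): td
After 2 (parentNode): tr
After 3 (lastChild): a

Answer: a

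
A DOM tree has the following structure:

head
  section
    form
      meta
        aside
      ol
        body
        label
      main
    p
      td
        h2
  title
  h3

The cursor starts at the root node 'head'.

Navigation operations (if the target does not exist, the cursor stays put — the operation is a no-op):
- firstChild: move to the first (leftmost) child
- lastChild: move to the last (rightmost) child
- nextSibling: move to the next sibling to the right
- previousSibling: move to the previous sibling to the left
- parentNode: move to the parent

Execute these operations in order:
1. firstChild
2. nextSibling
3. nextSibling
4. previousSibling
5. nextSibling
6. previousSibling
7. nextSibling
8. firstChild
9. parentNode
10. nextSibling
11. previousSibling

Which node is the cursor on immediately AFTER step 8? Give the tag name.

Answer: h3

Derivation:
After 1 (firstChild): section
After 2 (nextSibling): title
After 3 (nextSibling): h3
After 4 (previousSibling): title
After 5 (nextSibling): h3
After 6 (previousSibling): title
After 7 (nextSibling): h3
After 8 (firstChild): h3 (no-op, stayed)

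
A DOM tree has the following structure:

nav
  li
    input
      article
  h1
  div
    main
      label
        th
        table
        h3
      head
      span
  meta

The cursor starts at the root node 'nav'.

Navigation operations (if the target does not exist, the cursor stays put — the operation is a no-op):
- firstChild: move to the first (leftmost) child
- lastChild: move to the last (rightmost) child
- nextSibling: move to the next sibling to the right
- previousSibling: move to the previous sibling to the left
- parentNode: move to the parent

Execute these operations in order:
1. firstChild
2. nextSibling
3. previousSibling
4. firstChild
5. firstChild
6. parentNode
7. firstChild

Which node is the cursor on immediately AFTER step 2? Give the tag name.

After 1 (firstChild): li
After 2 (nextSibling): h1

Answer: h1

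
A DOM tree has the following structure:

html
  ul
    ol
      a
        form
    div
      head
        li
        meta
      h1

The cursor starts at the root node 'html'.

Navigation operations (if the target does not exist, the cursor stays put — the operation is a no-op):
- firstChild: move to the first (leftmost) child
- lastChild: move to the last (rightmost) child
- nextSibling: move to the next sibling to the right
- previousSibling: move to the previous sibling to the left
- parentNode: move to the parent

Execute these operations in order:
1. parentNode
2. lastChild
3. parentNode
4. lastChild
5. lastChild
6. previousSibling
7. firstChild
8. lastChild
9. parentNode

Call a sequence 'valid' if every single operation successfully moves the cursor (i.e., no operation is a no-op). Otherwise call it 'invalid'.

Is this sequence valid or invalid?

After 1 (parentNode): html (no-op, stayed)
After 2 (lastChild): ul
After 3 (parentNode): html
After 4 (lastChild): ul
After 5 (lastChild): div
After 6 (previousSibling): ol
After 7 (firstChild): a
After 8 (lastChild): form
After 9 (parentNode): a

Answer: invalid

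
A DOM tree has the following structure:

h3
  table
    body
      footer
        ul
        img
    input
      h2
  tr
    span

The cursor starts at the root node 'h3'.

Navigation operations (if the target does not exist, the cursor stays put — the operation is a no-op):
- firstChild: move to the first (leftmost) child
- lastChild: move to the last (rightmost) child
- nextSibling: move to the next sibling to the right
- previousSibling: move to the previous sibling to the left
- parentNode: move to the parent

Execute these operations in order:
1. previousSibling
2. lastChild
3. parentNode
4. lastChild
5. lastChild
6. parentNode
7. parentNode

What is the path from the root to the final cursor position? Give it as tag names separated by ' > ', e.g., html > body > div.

Answer: h3

Derivation:
After 1 (previousSibling): h3 (no-op, stayed)
After 2 (lastChild): tr
After 3 (parentNode): h3
After 4 (lastChild): tr
After 5 (lastChild): span
After 6 (parentNode): tr
After 7 (parentNode): h3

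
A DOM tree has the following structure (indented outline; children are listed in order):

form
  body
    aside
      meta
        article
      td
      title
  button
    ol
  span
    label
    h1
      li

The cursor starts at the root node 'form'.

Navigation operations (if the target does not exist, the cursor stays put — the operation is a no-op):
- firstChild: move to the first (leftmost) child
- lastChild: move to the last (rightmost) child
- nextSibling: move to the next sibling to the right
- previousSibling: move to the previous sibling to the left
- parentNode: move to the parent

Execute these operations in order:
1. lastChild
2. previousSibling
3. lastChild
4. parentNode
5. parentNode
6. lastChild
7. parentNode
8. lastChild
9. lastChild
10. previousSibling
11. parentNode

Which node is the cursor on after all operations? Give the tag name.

After 1 (lastChild): span
After 2 (previousSibling): button
After 3 (lastChild): ol
After 4 (parentNode): button
After 5 (parentNode): form
After 6 (lastChild): span
After 7 (parentNode): form
After 8 (lastChild): span
After 9 (lastChild): h1
After 10 (previousSibling): label
After 11 (parentNode): span

Answer: span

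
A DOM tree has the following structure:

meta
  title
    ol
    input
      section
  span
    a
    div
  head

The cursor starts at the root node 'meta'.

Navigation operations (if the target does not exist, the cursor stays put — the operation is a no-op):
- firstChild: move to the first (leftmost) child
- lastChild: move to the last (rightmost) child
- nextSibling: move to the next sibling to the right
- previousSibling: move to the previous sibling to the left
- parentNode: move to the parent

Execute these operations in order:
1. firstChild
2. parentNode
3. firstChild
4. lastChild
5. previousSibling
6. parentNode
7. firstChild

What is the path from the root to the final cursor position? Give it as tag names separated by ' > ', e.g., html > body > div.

Answer: meta > title > ol

Derivation:
After 1 (firstChild): title
After 2 (parentNode): meta
After 3 (firstChild): title
After 4 (lastChild): input
After 5 (previousSibling): ol
After 6 (parentNode): title
After 7 (firstChild): ol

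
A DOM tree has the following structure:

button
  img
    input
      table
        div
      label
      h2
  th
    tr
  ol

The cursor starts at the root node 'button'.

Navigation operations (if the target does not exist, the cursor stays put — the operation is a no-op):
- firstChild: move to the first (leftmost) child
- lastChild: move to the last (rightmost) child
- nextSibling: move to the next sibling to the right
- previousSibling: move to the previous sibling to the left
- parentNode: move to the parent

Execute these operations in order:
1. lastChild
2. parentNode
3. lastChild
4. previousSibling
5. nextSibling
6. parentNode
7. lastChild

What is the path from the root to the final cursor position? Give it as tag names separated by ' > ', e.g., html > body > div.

After 1 (lastChild): ol
After 2 (parentNode): button
After 3 (lastChild): ol
After 4 (previousSibling): th
After 5 (nextSibling): ol
After 6 (parentNode): button
After 7 (lastChild): ol

Answer: button > ol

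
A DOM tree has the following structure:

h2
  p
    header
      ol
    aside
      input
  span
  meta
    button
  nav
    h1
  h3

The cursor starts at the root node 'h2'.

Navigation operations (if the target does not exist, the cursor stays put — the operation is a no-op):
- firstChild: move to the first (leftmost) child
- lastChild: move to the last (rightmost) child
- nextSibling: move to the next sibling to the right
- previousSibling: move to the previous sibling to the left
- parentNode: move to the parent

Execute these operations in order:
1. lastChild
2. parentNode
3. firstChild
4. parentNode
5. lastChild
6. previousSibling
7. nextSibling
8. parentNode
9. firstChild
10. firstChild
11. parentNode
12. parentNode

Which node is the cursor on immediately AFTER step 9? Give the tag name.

Answer: p

Derivation:
After 1 (lastChild): h3
After 2 (parentNode): h2
After 3 (firstChild): p
After 4 (parentNode): h2
After 5 (lastChild): h3
After 6 (previousSibling): nav
After 7 (nextSibling): h3
After 8 (parentNode): h2
After 9 (firstChild): p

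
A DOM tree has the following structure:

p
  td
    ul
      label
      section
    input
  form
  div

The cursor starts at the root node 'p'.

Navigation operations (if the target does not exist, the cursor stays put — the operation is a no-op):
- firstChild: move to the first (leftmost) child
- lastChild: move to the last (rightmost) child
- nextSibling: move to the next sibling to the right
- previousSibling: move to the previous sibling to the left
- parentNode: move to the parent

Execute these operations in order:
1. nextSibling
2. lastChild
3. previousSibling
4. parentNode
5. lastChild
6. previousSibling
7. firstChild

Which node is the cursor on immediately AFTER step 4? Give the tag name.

Answer: p

Derivation:
After 1 (nextSibling): p (no-op, stayed)
After 2 (lastChild): div
After 3 (previousSibling): form
After 4 (parentNode): p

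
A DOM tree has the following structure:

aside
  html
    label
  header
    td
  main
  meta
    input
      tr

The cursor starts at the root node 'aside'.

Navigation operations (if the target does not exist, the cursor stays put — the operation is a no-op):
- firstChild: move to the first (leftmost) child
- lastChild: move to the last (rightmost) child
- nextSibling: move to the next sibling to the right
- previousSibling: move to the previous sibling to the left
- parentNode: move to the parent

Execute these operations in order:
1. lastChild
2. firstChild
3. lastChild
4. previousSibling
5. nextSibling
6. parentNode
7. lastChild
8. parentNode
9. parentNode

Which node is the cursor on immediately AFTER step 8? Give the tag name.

After 1 (lastChild): meta
After 2 (firstChild): input
After 3 (lastChild): tr
After 4 (previousSibling): tr (no-op, stayed)
After 5 (nextSibling): tr (no-op, stayed)
After 6 (parentNode): input
After 7 (lastChild): tr
After 8 (parentNode): input

Answer: input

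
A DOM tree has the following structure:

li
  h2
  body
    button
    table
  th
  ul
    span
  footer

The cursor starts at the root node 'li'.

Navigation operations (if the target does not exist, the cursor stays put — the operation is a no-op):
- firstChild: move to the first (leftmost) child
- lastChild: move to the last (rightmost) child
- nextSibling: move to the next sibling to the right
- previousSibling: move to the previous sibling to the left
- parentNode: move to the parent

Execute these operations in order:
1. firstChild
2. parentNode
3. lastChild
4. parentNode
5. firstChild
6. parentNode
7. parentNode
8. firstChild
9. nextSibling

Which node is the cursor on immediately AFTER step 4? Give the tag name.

Answer: li

Derivation:
After 1 (firstChild): h2
After 2 (parentNode): li
After 3 (lastChild): footer
After 4 (parentNode): li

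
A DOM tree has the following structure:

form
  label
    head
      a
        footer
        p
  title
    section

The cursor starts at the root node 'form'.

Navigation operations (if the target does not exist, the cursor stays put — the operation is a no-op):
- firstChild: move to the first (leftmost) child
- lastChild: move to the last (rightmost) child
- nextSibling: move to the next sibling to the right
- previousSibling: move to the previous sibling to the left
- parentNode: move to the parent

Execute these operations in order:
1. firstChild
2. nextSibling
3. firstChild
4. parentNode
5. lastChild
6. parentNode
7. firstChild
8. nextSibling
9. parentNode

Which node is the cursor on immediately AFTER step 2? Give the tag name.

After 1 (firstChild): label
After 2 (nextSibling): title

Answer: title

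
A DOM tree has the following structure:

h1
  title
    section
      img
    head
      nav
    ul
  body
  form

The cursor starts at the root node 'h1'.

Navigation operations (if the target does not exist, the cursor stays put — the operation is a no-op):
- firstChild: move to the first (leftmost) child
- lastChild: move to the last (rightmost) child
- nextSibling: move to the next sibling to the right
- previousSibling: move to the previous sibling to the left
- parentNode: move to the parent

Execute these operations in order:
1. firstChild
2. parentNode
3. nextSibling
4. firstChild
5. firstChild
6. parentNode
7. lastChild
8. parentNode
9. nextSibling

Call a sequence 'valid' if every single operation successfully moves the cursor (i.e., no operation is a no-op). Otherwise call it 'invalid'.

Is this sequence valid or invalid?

Answer: invalid

Derivation:
After 1 (firstChild): title
After 2 (parentNode): h1
After 3 (nextSibling): h1 (no-op, stayed)
After 4 (firstChild): title
After 5 (firstChild): section
After 6 (parentNode): title
After 7 (lastChild): ul
After 8 (parentNode): title
After 9 (nextSibling): body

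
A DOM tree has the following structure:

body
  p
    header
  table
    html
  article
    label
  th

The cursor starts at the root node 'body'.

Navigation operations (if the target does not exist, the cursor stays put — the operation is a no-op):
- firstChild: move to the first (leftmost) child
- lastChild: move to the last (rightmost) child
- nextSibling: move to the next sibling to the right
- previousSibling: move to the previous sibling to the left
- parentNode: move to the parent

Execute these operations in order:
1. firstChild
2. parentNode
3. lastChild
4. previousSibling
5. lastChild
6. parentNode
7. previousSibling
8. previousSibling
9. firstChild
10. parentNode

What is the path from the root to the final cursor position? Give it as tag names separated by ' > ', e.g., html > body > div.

Answer: body > p

Derivation:
After 1 (firstChild): p
After 2 (parentNode): body
After 3 (lastChild): th
After 4 (previousSibling): article
After 5 (lastChild): label
After 6 (parentNode): article
After 7 (previousSibling): table
After 8 (previousSibling): p
After 9 (firstChild): header
After 10 (parentNode): p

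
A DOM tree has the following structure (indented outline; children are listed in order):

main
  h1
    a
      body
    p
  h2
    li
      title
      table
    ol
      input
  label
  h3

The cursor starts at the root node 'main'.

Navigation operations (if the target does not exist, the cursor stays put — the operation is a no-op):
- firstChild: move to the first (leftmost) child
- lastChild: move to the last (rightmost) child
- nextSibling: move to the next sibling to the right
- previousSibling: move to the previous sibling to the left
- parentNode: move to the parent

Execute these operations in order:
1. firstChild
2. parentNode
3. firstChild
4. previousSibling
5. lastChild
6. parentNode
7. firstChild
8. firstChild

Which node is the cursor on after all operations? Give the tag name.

After 1 (firstChild): h1
After 2 (parentNode): main
After 3 (firstChild): h1
After 4 (previousSibling): h1 (no-op, stayed)
After 5 (lastChild): p
After 6 (parentNode): h1
After 7 (firstChild): a
After 8 (firstChild): body

Answer: body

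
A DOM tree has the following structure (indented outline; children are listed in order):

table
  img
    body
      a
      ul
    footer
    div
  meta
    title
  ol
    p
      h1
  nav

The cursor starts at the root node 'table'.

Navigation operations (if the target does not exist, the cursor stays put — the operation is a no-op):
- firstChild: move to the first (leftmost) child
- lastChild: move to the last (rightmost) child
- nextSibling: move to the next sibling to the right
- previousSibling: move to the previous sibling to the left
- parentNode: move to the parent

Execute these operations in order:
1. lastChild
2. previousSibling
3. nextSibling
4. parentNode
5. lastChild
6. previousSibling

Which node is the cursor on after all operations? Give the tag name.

After 1 (lastChild): nav
After 2 (previousSibling): ol
After 3 (nextSibling): nav
After 4 (parentNode): table
After 5 (lastChild): nav
After 6 (previousSibling): ol

Answer: ol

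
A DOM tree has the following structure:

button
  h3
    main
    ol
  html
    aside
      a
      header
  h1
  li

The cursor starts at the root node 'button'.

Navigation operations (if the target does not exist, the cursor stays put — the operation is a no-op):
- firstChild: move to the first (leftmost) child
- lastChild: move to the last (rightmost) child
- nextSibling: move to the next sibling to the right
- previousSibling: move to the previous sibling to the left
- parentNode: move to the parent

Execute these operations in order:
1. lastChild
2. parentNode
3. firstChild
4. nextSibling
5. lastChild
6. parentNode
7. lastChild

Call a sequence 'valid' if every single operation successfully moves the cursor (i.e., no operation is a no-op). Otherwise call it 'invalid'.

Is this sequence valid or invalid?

After 1 (lastChild): li
After 2 (parentNode): button
After 3 (firstChild): h3
After 4 (nextSibling): html
After 5 (lastChild): aside
After 6 (parentNode): html
After 7 (lastChild): aside

Answer: valid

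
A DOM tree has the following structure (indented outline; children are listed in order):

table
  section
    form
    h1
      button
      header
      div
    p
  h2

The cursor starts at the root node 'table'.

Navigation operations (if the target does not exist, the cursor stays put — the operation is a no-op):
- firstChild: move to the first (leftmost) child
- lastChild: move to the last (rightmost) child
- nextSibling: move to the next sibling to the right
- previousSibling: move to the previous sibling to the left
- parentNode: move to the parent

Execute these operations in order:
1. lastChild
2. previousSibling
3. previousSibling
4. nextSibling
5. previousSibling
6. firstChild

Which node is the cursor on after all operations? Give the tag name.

After 1 (lastChild): h2
After 2 (previousSibling): section
After 3 (previousSibling): section (no-op, stayed)
After 4 (nextSibling): h2
After 5 (previousSibling): section
After 6 (firstChild): form

Answer: form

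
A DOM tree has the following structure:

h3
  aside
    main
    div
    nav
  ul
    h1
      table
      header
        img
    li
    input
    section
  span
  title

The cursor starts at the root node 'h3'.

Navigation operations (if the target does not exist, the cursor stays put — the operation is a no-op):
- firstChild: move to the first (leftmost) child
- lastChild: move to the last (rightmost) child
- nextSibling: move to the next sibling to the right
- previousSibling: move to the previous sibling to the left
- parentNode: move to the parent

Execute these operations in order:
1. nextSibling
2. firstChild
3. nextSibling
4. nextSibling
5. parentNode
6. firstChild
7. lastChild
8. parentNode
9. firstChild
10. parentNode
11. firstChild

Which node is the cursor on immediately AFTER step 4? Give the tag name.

Answer: span

Derivation:
After 1 (nextSibling): h3 (no-op, stayed)
After 2 (firstChild): aside
After 3 (nextSibling): ul
After 4 (nextSibling): span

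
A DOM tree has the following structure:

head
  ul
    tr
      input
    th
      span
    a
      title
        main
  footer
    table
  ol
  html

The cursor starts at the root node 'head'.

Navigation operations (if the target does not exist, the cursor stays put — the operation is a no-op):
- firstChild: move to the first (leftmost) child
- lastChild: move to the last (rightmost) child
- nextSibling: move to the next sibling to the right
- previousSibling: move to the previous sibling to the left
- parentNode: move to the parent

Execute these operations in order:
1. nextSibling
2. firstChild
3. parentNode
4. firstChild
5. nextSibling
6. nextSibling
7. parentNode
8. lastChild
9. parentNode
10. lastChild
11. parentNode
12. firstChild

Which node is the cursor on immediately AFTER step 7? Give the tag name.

After 1 (nextSibling): head (no-op, stayed)
After 2 (firstChild): ul
After 3 (parentNode): head
After 4 (firstChild): ul
After 5 (nextSibling): footer
After 6 (nextSibling): ol
After 7 (parentNode): head

Answer: head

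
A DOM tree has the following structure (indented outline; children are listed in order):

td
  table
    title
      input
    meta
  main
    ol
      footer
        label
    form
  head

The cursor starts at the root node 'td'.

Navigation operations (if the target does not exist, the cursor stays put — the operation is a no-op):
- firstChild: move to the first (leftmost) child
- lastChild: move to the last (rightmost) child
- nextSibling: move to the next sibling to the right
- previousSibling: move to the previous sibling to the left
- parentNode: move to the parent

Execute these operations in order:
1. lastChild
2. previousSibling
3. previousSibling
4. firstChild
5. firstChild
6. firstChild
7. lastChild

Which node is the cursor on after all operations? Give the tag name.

After 1 (lastChild): head
After 2 (previousSibling): main
After 3 (previousSibling): table
After 4 (firstChild): title
After 5 (firstChild): input
After 6 (firstChild): input (no-op, stayed)
After 7 (lastChild): input (no-op, stayed)

Answer: input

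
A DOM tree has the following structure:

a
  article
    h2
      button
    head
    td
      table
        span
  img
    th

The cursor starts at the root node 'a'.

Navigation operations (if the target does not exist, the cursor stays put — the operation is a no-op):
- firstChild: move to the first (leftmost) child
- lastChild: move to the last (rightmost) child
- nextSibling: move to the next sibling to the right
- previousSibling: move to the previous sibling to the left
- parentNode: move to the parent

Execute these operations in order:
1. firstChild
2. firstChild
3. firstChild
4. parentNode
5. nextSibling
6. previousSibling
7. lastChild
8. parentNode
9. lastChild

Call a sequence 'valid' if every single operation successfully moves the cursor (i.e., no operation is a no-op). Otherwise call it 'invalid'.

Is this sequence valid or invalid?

After 1 (firstChild): article
After 2 (firstChild): h2
After 3 (firstChild): button
After 4 (parentNode): h2
After 5 (nextSibling): head
After 6 (previousSibling): h2
After 7 (lastChild): button
After 8 (parentNode): h2
After 9 (lastChild): button

Answer: valid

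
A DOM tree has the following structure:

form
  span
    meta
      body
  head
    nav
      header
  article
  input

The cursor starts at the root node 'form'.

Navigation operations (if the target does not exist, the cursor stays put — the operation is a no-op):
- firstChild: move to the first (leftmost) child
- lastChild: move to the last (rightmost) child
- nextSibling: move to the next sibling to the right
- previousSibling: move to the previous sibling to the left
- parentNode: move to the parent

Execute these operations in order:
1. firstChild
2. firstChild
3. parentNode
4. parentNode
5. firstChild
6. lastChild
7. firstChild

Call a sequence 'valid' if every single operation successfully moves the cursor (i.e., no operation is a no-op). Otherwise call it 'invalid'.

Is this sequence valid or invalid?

After 1 (firstChild): span
After 2 (firstChild): meta
After 3 (parentNode): span
After 4 (parentNode): form
After 5 (firstChild): span
After 6 (lastChild): meta
After 7 (firstChild): body

Answer: valid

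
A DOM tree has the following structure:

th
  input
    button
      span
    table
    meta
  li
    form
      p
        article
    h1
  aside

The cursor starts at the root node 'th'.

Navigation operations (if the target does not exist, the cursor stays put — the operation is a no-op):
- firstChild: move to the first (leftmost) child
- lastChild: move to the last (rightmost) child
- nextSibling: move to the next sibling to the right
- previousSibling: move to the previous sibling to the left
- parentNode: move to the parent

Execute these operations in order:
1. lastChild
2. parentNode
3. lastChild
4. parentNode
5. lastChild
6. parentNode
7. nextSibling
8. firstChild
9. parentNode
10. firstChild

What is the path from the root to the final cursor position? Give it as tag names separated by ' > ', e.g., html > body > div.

After 1 (lastChild): aside
After 2 (parentNode): th
After 3 (lastChild): aside
After 4 (parentNode): th
After 5 (lastChild): aside
After 6 (parentNode): th
After 7 (nextSibling): th (no-op, stayed)
After 8 (firstChild): input
After 9 (parentNode): th
After 10 (firstChild): input

Answer: th > input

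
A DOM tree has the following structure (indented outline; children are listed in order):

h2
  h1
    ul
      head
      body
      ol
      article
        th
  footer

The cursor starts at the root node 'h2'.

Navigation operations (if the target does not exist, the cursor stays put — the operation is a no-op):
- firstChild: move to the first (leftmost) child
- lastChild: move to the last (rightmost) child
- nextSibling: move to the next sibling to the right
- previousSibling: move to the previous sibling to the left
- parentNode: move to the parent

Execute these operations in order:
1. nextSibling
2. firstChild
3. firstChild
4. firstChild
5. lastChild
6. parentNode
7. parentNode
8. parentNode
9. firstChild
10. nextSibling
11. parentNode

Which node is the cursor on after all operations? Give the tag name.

Answer: h2

Derivation:
After 1 (nextSibling): h2 (no-op, stayed)
After 2 (firstChild): h1
After 3 (firstChild): ul
After 4 (firstChild): head
After 5 (lastChild): head (no-op, stayed)
After 6 (parentNode): ul
After 7 (parentNode): h1
After 8 (parentNode): h2
After 9 (firstChild): h1
After 10 (nextSibling): footer
After 11 (parentNode): h2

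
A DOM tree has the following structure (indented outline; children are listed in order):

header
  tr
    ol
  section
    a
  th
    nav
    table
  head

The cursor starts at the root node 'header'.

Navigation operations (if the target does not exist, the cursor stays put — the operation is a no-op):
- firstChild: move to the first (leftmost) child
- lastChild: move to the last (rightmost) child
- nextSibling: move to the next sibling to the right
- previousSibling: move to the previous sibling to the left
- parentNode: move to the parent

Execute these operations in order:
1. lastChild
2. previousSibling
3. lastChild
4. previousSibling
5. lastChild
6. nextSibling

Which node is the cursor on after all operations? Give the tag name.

After 1 (lastChild): head
After 2 (previousSibling): th
After 3 (lastChild): table
After 4 (previousSibling): nav
After 5 (lastChild): nav (no-op, stayed)
After 6 (nextSibling): table

Answer: table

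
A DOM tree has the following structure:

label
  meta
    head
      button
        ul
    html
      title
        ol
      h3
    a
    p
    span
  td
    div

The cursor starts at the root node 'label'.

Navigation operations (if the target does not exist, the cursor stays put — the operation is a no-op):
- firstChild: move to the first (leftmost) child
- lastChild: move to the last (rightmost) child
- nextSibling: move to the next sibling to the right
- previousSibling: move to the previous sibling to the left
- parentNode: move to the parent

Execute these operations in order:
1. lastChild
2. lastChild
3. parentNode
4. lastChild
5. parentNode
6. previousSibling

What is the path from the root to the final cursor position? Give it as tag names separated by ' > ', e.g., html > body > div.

After 1 (lastChild): td
After 2 (lastChild): div
After 3 (parentNode): td
After 4 (lastChild): div
After 5 (parentNode): td
After 6 (previousSibling): meta

Answer: label > meta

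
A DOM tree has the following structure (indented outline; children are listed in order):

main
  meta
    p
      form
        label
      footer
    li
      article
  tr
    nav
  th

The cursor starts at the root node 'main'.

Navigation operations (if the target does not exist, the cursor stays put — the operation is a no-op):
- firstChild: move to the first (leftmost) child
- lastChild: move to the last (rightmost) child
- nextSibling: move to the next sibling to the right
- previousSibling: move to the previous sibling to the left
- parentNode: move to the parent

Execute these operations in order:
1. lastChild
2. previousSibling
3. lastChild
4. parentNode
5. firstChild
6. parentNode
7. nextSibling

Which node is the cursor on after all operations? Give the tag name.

Answer: th

Derivation:
After 1 (lastChild): th
After 2 (previousSibling): tr
After 3 (lastChild): nav
After 4 (parentNode): tr
After 5 (firstChild): nav
After 6 (parentNode): tr
After 7 (nextSibling): th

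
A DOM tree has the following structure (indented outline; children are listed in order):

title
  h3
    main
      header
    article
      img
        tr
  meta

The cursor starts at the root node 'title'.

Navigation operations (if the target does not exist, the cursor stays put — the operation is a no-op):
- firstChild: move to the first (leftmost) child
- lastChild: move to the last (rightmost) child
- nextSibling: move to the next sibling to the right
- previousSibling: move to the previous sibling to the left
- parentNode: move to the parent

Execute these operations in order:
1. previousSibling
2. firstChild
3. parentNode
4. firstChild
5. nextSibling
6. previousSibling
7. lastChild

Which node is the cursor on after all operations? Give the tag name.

Answer: article

Derivation:
After 1 (previousSibling): title (no-op, stayed)
After 2 (firstChild): h3
After 3 (parentNode): title
After 4 (firstChild): h3
After 5 (nextSibling): meta
After 6 (previousSibling): h3
After 7 (lastChild): article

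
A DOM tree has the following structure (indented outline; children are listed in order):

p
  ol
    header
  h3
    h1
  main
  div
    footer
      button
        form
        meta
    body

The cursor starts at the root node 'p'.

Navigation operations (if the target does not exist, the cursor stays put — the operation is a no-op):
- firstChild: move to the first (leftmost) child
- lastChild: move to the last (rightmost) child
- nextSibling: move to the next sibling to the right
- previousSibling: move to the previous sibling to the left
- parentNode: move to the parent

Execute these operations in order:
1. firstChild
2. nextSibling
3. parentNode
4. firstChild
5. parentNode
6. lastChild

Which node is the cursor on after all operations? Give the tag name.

After 1 (firstChild): ol
After 2 (nextSibling): h3
After 3 (parentNode): p
After 4 (firstChild): ol
After 5 (parentNode): p
After 6 (lastChild): div

Answer: div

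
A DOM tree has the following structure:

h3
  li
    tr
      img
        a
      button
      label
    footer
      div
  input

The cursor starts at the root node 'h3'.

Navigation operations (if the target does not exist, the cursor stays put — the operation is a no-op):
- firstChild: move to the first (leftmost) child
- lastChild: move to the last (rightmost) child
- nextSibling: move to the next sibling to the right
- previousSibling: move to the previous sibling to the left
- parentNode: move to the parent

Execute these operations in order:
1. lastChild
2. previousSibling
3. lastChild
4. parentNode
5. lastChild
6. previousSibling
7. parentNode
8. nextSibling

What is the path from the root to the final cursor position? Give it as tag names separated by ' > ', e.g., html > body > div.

Answer: h3 > input

Derivation:
After 1 (lastChild): input
After 2 (previousSibling): li
After 3 (lastChild): footer
After 4 (parentNode): li
After 5 (lastChild): footer
After 6 (previousSibling): tr
After 7 (parentNode): li
After 8 (nextSibling): input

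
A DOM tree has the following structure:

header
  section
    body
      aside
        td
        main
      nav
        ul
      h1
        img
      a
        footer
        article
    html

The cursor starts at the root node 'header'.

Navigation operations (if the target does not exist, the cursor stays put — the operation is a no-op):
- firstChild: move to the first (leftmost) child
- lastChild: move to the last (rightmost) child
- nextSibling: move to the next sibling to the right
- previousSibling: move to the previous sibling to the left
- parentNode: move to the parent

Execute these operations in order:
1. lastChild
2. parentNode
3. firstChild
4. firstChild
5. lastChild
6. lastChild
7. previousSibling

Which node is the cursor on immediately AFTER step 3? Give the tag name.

Answer: section

Derivation:
After 1 (lastChild): section
After 2 (parentNode): header
After 3 (firstChild): section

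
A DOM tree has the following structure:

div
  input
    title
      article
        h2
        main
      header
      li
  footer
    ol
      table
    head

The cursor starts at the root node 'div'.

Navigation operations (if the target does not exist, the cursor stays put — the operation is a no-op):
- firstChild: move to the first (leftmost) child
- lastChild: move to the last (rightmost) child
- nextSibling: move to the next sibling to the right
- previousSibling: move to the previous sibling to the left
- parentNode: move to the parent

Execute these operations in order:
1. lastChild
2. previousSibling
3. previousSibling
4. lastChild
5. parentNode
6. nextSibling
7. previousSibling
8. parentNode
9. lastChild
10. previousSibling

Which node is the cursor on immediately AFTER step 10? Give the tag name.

After 1 (lastChild): footer
After 2 (previousSibling): input
After 3 (previousSibling): input (no-op, stayed)
After 4 (lastChild): title
After 5 (parentNode): input
After 6 (nextSibling): footer
After 7 (previousSibling): input
After 8 (parentNode): div
After 9 (lastChild): footer
After 10 (previousSibling): input

Answer: input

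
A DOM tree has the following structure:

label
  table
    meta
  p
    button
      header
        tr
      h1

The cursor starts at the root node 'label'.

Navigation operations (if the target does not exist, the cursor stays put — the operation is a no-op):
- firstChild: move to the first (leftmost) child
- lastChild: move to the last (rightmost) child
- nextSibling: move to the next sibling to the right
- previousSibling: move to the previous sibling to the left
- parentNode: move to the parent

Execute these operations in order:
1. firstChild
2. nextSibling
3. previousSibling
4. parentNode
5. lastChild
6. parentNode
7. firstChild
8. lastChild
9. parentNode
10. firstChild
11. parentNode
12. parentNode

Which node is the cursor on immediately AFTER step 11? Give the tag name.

Answer: table

Derivation:
After 1 (firstChild): table
After 2 (nextSibling): p
After 3 (previousSibling): table
After 4 (parentNode): label
After 5 (lastChild): p
After 6 (parentNode): label
After 7 (firstChild): table
After 8 (lastChild): meta
After 9 (parentNode): table
After 10 (firstChild): meta
After 11 (parentNode): table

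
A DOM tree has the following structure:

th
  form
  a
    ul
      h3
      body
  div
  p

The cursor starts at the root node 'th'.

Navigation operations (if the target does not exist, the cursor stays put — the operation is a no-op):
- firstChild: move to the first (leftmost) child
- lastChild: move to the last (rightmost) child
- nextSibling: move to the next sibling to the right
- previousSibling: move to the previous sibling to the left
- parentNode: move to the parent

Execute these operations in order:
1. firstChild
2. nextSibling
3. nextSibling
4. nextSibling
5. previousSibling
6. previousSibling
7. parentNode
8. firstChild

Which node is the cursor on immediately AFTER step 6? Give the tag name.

After 1 (firstChild): form
After 2 (nextSibling): a
After 3 (nextSibling): div
After 4 (nextSibling): p
After 5 (previousSibling): div
After 6 (previousSibling): a

Answer: a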